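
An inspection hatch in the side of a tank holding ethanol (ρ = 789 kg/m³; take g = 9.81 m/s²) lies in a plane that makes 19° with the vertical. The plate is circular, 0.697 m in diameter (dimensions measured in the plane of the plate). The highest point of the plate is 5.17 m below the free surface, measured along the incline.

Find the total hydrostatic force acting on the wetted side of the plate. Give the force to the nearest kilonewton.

γ = ρg = 789 × 9.81 / 1000 = 7.74009 kN/m³.
The plate makes 19° with the vertical, i.e. θ = 90° − 19° = 71° to the horizontal. Measuring y along the incline from the free-surface line, vertical depth h = y·sinθ with sinθ = 0.945519.
The centroid is at the centre, 0.3485 m below the top of the plate, so y_c = 5.17 + 0.3485 = 5.5185 m and h_c = 5.5185 × 0.945519 = 5.21785 m.
A = π(0.3485)² = 0.381553 m².
Resultant F = γ·h_c·A = 7.74009 × 5.21785 × 0.381553 = 15.4096 kN.

F ≈ 15 kN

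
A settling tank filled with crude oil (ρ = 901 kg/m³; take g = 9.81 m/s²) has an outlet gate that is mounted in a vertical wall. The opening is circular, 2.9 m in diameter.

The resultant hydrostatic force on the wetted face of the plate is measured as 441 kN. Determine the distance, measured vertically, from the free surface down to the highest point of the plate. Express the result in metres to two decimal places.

γ = ρg = 901 × 9.81 / 1000 = 8.83881 kN/m³.
A = π(1.45)² = 6.6052 m².
From F = γ·h_c·A, the centroid depth is h_c = 441/(8.83881 × 6.6052) = 7.55368 m.
The centroid is at the centre, 1.45 m below the top of the plate, so the highest point sits at h_top = 7.55368 − 1.45 = 6.10368 m below the surface.

d_top ≈ 6.10 m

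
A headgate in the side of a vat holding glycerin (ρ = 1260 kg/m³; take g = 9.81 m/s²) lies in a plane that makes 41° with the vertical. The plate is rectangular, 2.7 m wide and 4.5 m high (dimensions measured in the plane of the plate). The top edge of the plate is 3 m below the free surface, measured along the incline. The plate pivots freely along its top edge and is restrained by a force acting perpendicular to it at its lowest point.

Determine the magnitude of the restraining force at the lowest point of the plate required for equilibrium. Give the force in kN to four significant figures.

γ = ρg = 1260 × 9.81 / 1000 = 12.3606 kN/m³.
The plate makes 41° with the vertical, i.e. θ = 90° − 41° = 49° to the horizontal. Measuring y along the incline from the free-surface line, vertical depth h = y·sinθ with sinθ = 0.754710.
The centroid lies 4.5/2 = 2.25 m below the top edge, so y_c = 3 + 2.25 = 5.25 m and h_c = 5.25 × 0.754710 = 3.96223 m.
A = 2.7 × 4.5 = 12.15 m².
Resultant F = γ·h_c·A = 12.3606 × 3.96223 × 12.15 = 595.053 kN.
I_c = b·h³/12 = 2.7 × 4.5³/12 = 20.5031 m⁴.
Centre of pressure: y_p = y_c + I_c/(y_c·A) = 5.25 + 20.5031/(5.25 × 12.15) = 5.25 + 0.321428 = 5.57143 m along the plane.
The resultant acts 2.25 + 0.321428 = 2.57143 m (along the plate) below the hinge at the top edge, so the moment about the hinge is M = F × 2.57143 = 595.053 × 2.57143 = 1530.14 kN·m.
A normal force at the bottom, 4.5 m from the hinge, must supply this moment: P = 1530.14/4.5 = 340.031 kN.

P ≈ 340.0 kN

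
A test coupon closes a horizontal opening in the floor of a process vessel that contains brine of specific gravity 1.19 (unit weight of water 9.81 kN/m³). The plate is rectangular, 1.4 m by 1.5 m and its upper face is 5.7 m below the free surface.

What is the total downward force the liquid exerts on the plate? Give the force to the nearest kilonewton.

F ≈ 140 kN

γ = 1.19 × 9.81 = 11.6739 kN/m³.
The plate is horizontal, so pressure is uniform at p = γ·h = 11.6739 × 5.7 = 66.5412 kN/m².
A = 1.4 × 1.5 = 2.1 m².
F = p·A = 66.5412 × 2.1 = 139.737 kN.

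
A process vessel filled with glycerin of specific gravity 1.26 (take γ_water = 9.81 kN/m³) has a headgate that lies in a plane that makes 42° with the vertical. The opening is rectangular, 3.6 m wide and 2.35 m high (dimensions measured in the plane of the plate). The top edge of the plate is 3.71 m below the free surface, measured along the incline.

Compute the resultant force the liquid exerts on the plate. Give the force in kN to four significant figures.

F ≈ 379.6 kN

γ = 1.26 × 9.81 = 12.3606 kN/m³.
The plate makes 42° with the vertical, i.e. θ = 90° − 42° = 48° to the horizontal. Measuring y along the incline from the free-surface line, vertical depth h = y·sinθ with sinθ = 0.743145.
The centroid lies 2.35/2 = 1.175 m below the top edge, so y_c = 3.71 + 1.175 = 4.885 m and h_c = 4.885 × 0.743145 = 3.63026 m.
A = 3.6 × 2.35 = 8.46 m².
Resultant F = γ·h_c·A = 12.3606 × 3.63026 × 8.46 = 379.619 kN.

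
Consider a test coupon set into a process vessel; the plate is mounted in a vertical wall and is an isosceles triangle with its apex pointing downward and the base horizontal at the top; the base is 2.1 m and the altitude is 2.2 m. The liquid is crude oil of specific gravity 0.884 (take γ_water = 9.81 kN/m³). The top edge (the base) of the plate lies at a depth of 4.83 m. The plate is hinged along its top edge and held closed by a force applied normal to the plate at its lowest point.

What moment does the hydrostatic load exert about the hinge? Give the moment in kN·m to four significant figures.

M ≈ 87.11 kN·m

γ = 0.884 × 9.81 = 8.67204 kN/m³.
With the apex down, the centroid sits h/3 = 2.2/3 = 0.733333 m below the base (the top edge), so the centroid depth is h_c = 4.83 + 0.733333 = 5.56333 m.
A = ½ × 2.1 × 2.2 = 2.31 m².
Resultant F = γ·h_c·A = 8.67204 × 5.56333 × 2.31 = 111.447 kN.
I_c = b·h³/36 = 2.1 × 2.2³/36 = 0.621133 m⁴.
Centre of pressure: y_p = y_c + I_c/(y_c·A) = 5.56333 + 0.621133/(5.56333 × 2.31) = 5.56333 + 0.0483323 = 5.61166 m along the plane.
The resultant acts 0.733333 + 0.0483323 = 0.781665 m (along the plate) below the hinge at the top edge, so the moment about the hinge is M = F × 0.781665 = 111.447 × 0.781665 = 87.1142 kN·m.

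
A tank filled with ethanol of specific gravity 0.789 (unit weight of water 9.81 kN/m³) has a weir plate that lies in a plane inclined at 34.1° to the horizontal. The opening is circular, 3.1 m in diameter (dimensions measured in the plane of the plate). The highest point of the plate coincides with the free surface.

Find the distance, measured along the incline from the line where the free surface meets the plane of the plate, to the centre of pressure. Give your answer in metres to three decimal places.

y_p = 1.938 m

γ = 0.789 × 9.81 = 7.74009 kN/m³.
Let θ = 34.1° be the plate's angle to the horizontal; measure y along the incline from where the plane meets the free surface. Vertical depth h = y·sinθ with sinθ = 0.560639.
The centroid is at the centre, 1.55 m below the top of the plate, so y_c = 1.55 m and h_c = 1.55 × 0.560639 = 0.86899 m.
A = π(1.55)² = 7.54768 m².
Resultant F = γ·h_c·A = 7.74009 × 0.86899 × 7.54768 = 50.7662 kN.
I_c = πr⁴/4 = π × 1.55⁴/4 = 4.53332 m⁴.
Centre of pressure: y_p = y_c + I_c/(y_c·A) = 1.55 + 4.53332/(1.55 × 7.54768) = 1.55 + 0.3875 = 1.9375 m along the plane.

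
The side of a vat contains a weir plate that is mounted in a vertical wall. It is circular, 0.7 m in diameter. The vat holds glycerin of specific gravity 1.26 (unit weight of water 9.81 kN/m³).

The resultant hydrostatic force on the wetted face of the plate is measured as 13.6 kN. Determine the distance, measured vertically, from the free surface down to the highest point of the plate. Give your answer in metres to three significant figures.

γ = 1.26 × 9.81 = 12.3606 kN/m³.
A = π(0.35)² = 0.384845 m².
From F = γ·h_c·A, the centroid depth is h_c = 13.6/(12.3606 × 0.384845) = 2.859 m.
The centroid is at the centre, 0.35 m below the top of the plate, so the highest point sits at h_top = 2.859 − 0.35 = 2.509 m below the surface.

d_top ≈ 2.51 m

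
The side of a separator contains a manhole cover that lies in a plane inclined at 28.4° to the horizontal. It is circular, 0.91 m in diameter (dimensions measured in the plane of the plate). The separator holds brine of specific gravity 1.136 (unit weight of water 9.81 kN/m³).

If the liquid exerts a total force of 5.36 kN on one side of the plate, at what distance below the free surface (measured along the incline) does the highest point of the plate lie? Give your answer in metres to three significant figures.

γ = 1.136 × 9.81 = 11.14416 kN/m³.
A = π(0.455)² = 0.650388 m².
From F = γ·h_c·A, the centroid depth is h_c = 5.36/(11.14416 × 0.650388) = 0.739511 m.
Let θ = 28.4° be the plate's angle to the horizontal; measure y along the incline from where the plane meets the free surface. Vertical depth h = y·sinθ with sinθ = 0.475624.
Along the incline, y_c = h_c/sinθ = 0.739511/0.475624 = 1.55482 m.
The centroid is at the centre, 0.455 m below the top of the plate, so the highest point sits at y_top = 1.55482 − 0.455 = 1.09982 m along the incline.

y_top ≈ 1.10 m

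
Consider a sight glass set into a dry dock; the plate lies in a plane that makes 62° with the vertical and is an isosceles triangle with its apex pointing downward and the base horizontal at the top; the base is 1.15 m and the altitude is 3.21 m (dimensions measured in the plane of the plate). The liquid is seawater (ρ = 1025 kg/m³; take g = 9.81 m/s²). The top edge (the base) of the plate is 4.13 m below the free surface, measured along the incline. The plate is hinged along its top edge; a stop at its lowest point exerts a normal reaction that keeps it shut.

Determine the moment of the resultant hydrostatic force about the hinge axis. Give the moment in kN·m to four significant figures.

γ = ρg = 1025 × 9.81 / 1000 = 10.05525 kN/m³.
The plate makes 62° with the vertical, i.e. θ = 90° − 62° = 28° to the horizontal. Measuring y along the incline from the free-surface line, vertical depth h = y·sinθ with sinθ = 0.469472.
With the apex down, the centroid sits h/3 = 3.21/3 = 1.07 m below the base (the top edge), so y_c = 4.13 + 1.07 = 5.2 m and h_c = 5.2 × 0.469472 = 2.44125 m.
A = ½ × 1.15 × 3.21 = 1.84575 m².
Resultant F = γ·h_c·A = 10.05525 × 2.44125 × 1.84575 = 45.3083 kN.
I_c = b·h³/36 = 1.15 × 3.21³/36 = 1.0566 m⁴.
Centre of pressure: y_p = y_c + I_c/(y_c·A) = 5.2 + 1.0566/(5.2 × 1.84575) = 5.2 + 0.110087 = 5.31009 m along the plane.
The resultant acts 1.07 + 0.110087 = 1.18009 m (along the plate) below the hinge at the top edge, so the moment about the hinge is M = F × 1.18009 = 45.3083 × 1.18009 = 53.4679 kN·m.

M ≈ 53.47 kN·m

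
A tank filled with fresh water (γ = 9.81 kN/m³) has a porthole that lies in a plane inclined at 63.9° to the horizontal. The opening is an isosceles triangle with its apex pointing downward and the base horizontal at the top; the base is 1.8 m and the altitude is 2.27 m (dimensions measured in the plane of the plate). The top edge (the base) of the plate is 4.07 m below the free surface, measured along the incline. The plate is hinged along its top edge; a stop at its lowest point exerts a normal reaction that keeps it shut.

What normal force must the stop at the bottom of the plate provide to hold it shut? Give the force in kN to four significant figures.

P ≈ 31.23 kN

γ = 9.81 kN/m³.
Let θ = 63.9° be the plate's angle to the horizontal; measure y along the incline from where the plane meets the free surface. Vertical depth h = y·sinθ with sinθ = 0.898028.
With the apex down, the centroid sits h/3 = 2.27/3 = 0.756667 m below the base (the top edge), so y_c = 4.07 + 0.756667 = 4.82667 m and h_c = 4.82667 × 0.898028 = 4.33448 m.
A = ½ × 1.8 × 2.27 = 2.043 m².
Resultant F = γ·h_c·A = 9.81 × 4.33448 × 2.043 = 86.8709 kN.
I_c = b·h³/36 = 1.8 × 2.27³/36 = 0.584854 m⁴.
Centre of pressure: y_p = y_c + I_c/(y_c·A) = 4.82667 + 0.584854/(4.82667 × 2.043) = 4.82667 + 0.0593105 = 4.88598 m along the plane.
The resultant acts 0.756667 + 0.0593105 = 0.815978 m (along the plate) below the hinge at the top edge, so the moment about the hinge is M = F × 0.815978 = 86.8709 × 0.815978 = 70.8847 kN·m.
A normal force at the bottom, 2.27 m from the hinge, must supply this moment: P = 70.8847/2.27 = 31.2267 kN.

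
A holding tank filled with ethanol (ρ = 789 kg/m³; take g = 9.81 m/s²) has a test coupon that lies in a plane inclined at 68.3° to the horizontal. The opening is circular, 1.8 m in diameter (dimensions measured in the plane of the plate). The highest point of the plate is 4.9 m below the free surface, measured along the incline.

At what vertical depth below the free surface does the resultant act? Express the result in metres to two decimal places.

h_p = 5.42 m

γ = ρg = 789 × 9.81 / 1000 = 7.74009 kN/m³.
Let θ = 68.3° be the plate's angle to the horizontal; measure y along the incline from where the plane meets the free surface. Vertical depth h = y·sinθ with sinθ = 0.929133.
The centroid is at the centre, 0.9 m below the top of the plate, so y_c = 4.9 + 0.9 = 5.8 m and h_c = 5.8 × 0.929133 = 5.38897 m.
A = π(0.9)² = 2.54469 m².
Resultant F = γ·h_c·A = 7.74009 × 5.38897 × 2.54469 = 106.142 kN.
I_c = πr⁴/4 = π × 0.9⁴/4 = 0.5153 m⁴.
Centre of pressure: y_p = y_c + I_c/(y_c·A) = 5.8 + 0.5153/(5.8 × 2.54469) = 5.8 + 0.0349138 = 5.83491 m along the plane.
Vertically, h_p = y_p·sinθ = 5.83491 × 0.929133 = 5.42141 m.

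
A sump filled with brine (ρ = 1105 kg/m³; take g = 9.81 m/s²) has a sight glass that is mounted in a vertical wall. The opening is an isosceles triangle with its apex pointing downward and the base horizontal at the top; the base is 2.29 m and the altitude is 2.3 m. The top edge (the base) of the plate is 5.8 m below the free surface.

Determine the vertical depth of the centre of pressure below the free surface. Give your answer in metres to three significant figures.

γ = ρg = 1105 × 9.81 / 1000 = 10.84005 kN/m³.
With the apex down, the centroid sits h/3 = 2.3/3 = 0.766667 m below the base (the top edge), so the centroid depth is h_c = 5.8 + 0.766667 = 6.56667 m.
A = ½ × 2.29 × 2.3 = 2.6335 m².
Resultant F = γ·h_c·A = 10.84005 × 6.56667 × 2.6335 = 187.461 kN.
I_c = b·h³/36 = 2.29 × 2.3³/36 = 0.773956 m⁴.
Centre of pressure: y_p = y_c + I_c/(y_c·A) = 6.56667 + 0.773956/(6.56667 × 2.6335) = 6.56667 + 0.0447546 = 6.61142 m along the plane.

h_p = 6.61 m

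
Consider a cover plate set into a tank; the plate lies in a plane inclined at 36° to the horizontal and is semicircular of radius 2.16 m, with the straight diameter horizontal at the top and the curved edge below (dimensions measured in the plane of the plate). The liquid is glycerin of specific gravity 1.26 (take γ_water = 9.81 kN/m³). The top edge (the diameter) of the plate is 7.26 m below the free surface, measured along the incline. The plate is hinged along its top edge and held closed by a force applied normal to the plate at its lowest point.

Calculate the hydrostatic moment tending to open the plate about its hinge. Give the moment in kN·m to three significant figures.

M ≈ 416 kN·m

γ = 1.26 × 9.81 = 12.3606 kN/m³.
Let θ = 36° be the plate's angle to the horizontal; measure y along the incline from where the plane meets the free surface. Vertical depth h = y·sinθ with sinθ = 0.587785.
The centroid of a semicircle lies 4r/(3π) = 0.916732 m from the diameter, here below the top edge, so y_c = 7.26 + 0.916732 = 8.17673 m and h_c = 8.17673 × 0.587785 = 4.80616 m.
A = πr²/2 = π × 2.16²/2 = 7.32871 m².
Resultant F = γ·h_c·A = 12.3606 × 4.80616 × 7.32871 = 435.377 kN.
I_c = (π/8 − 8/(9π))·r⁴ = 0.109757 × 2.16⁴ = 2.38917 m⁴.
Centre of pressure: y_p = y_c + I_c/(y_c·A) = 8.17673 + 2.38917/(8.17673 × 7.32871) = 8.17673 + 0.0398694 = 8.2166 m along the plane.
The resultant acts 0.916732 + 0.0398694 = 0.956601 m (along the plate) below the hinge at the top edge, so the moment about the hinge is M = F × 0.956601 = 435.377 × 0.956601 = 416.482 kN·m.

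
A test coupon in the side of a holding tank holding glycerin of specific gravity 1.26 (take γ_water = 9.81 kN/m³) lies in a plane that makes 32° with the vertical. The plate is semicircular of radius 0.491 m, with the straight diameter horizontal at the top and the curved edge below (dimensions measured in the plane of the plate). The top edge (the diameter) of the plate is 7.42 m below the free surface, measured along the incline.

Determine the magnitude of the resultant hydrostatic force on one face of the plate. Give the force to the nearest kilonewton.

F ≈ 30 kN

γ = 1.26 × 9.81 = 12.3606 kN/m³.
The plate makes 32° with the vertical, i.e. θ = 90° − 32° = 58° to the horizontal. Measuring y along the incline from the free-surface line, vertical depth h = y·sinθ with sinθ = 0.848048.
The centroid of a semicircle lies 4r/(3π) = 0.208387 m from the diameter, here below the top edge, so y_c = 7.42 + 0.208387 = 7.62839 m and h_c = 7.62839 × 0.848048 = 6.46924 m.
A = πr²/2 = π × 0.491²/2 = 0.378689 m².
Resultant F = γ·h_c·A = 12.3606 × 6.46924 × 0.378689 = 30.2814 kN.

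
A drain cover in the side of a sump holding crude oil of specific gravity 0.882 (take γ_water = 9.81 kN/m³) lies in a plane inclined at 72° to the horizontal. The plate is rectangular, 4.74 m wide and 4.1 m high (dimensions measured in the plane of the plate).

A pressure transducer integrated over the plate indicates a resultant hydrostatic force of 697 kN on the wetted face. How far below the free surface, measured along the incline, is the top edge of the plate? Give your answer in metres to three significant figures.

γ = 0.882 × 9.81 = 8.65242 kN/m³.
A = 4.74 × 4.1 = 19.434 m².
From F = γ·h_c·A, the centroid depth is h_c = 697/(8.65242 × 19.434) = 4.14508 m.
Let θ = 72° be the plate's angle to the horizontal; measure y along the incline from where the plane meets the free surface. Vertical depth h = y·sinθ with sinθ = 0.951057.
Along the incline, y_c = h_c/sinθ = 4.14508/0.951057 = 4.35839 m.
The centroid lies 4.1/2 = 2.05 m below the top edge, so the top edge sits at y_top = 4.35839 − 2.05 = 2.30839 m along the incline.

y_top ≈ 2.31 m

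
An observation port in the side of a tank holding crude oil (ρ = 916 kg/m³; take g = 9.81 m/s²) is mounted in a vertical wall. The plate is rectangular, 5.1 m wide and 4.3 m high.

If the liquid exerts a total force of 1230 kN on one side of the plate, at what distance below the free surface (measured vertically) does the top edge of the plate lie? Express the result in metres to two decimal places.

d_top ≈ 4.09 m

γ = ρg = 916 × 9.81 / 1000 = 8.98596 kN/m³.
A = 5.1 × 4.3 = 21.93 m².
From F = γ·h_c·A, the centroid depth is h_c = 1230/(8.98596 × 21.93) = 6.24169 m.
The centroid lies 4.3/2 = 2.15 m below the top edge, so the top edge sits at h_top = 6.24169 − 2.15 = 4.09169 m below the surface.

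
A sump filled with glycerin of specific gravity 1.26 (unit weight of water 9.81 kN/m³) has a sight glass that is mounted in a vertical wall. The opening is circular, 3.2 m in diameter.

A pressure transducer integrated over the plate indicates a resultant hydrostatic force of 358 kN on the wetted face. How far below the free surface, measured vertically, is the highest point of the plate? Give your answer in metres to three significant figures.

d_top ≈ 2.00 m

γ = 1.26 × 9.81 = 12.3606 kN/m³.
A = π(1.6)² = 8.04248 m².
From F = γ·h_c·A, the centroid depth is h_c = 358/(12.3606 × 8.04248) = 3.60125 m.
The centroid is at the centre, 1.6 m below the top of the plate, so the highest point sits at h_top = 3.60125 − 1.6 = 2.00125 m below the surface.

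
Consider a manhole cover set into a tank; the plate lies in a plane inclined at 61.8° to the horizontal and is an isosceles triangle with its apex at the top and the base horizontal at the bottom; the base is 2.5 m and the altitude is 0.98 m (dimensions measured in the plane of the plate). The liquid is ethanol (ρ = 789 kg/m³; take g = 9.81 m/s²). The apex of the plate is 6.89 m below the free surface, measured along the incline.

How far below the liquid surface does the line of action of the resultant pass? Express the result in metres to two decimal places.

h_p = 6.65 m

γ = ρg = 789 × 9.81 / 1000 = 7.74009 kN/m³.
Let θ = 61.8° be the plate's angle to the horizontal; measure y along the incline from where the plane meets the free surface. Vertical depth h = y·sinθ with sinθ = 0.881303.
With the apex up, the centroid sits 2h/3 = 2 × 0.98/3 = 0.653333 m below the apex, so y_c = 6.89 + 0.653333 = 7.54333 m and h_c = 7.54333 × 0.881303 = 6.64796 m.
A = ½ × 2.5 × 0.98 = 1.225 m².
Resultant F = γ·h_c·A = 7.74009 × 6.64796 × 1.225 = 63.0334 kN.
I_c = b·h³/36 = 2.5 × 0.98³/36 = 0.0653606 m⁴.
Centre of pressure: y_p = y_c + I_c/(y_c·A) = 7.54333 + 0.0653606/(7.54333 × 1.225) = 7.54333 + 0.00707321 = 7.5504 m along the plane.
Vertically, h_p = y_p·sinθ = 7.5504 × 0.881303 = 6.65419 m.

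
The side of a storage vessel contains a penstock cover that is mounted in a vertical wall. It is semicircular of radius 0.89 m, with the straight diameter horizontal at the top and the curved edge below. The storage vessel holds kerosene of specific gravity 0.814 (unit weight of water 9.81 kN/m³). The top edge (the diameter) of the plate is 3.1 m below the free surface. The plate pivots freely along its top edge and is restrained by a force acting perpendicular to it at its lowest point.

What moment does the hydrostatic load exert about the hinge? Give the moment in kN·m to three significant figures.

M ≈ 13.6 kN·m

γ = 0.814 × 9.81 = 7.98534 kN/m³.
The centroid of a semicircle lies 4r/(3π) = 0.377728 m from the diameter, here below the top edge, so the centroid depth is h_c = 3.1 + 0.377728 = 3.47773 m.
A = πr²/2 = π × 0.89²/2 = 1.24423 m².
Resultant F = γ·h_c·A = 7.98534 × 3.47773 × 1.24423 = 34.5533 kN.
I_c = (π/8 − 8/(9π))·r⁴ = 0.109757 × 0.89⁴ = 0.068864 m⁴.
Centre of pressure: y_p = y_c + I_c/(y_c·A) = 3.47773 + 0.068864/(3.47773 × 1.24423) = 3.47773 + 0.0159146 = 3.49364 m along the plane.
The resultant acts 0.377728 + 0.0159146 = 0.393643 m (along the plate) below the hinge at the top edge, so the moment about the hinge is M = F × 0.393643 = 34.5533 × 0.393643 = 13.6017 kN·m.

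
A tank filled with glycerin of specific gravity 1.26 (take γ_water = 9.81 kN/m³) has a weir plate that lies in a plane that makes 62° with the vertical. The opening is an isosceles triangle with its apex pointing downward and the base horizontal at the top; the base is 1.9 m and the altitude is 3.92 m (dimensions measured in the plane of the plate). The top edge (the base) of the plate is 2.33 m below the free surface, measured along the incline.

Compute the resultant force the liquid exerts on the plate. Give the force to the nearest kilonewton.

F ≈ 79 kN

γ = 1.26 × 9.81 = 12.3606 kN/m³.
The plate makes 62° with the vertical, i.e. θ = 90° − 62° = 28° to the horizontal. Measuring y along the incline from the free-surface line, vertical depth h = y·sinθ with sinθ = 0.469472.
With the apex down, the centroid sits h/3 = 3.92/3 = 1.30667 m below the base (the top edge), so y_c = 2.33 + 1.30667 = 3.63667 m and h_c = 3.63667 × 0.469472 = 1.70731 m.
A = ½ × 1.9 × 3.92 = 3.724 m².
Resultant F = γ·h_c·A = 12.3606 × 1.70731 × 3.724 = 78.589 kN.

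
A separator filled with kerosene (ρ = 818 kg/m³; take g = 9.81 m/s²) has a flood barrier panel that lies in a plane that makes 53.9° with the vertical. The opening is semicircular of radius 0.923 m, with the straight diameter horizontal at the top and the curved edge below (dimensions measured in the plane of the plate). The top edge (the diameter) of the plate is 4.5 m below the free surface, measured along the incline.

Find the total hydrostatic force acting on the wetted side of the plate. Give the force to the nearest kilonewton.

F ≈ 31 kN

γ = ρg = 818 × 9.81 / 1000 = 8.02458 kN/m³.
The plate makes 53.9° with the vertical, i.e. θ = 90° − 53.9° = 36.1° to the horizontal. Measuring y along the incline from the free-surface line, vertical depth h = y·sinθ with sinθ = 0.589196.
The centroid of a semicircle lies 4r/(3π) = 0.391733 m from the diameter, here below the top edge, so y_c = 4.5 + 0.391733 = 4.89173 m and h_c = 4.89173 × 0.589196 = 2.88219 m.
A = πr²/2 = π × 0.923²/2 = 1.33821 m².
Resultant F = γ·h_c·A = 8.02458 × 2.88219 × 1.33821 = 30.9506 kN.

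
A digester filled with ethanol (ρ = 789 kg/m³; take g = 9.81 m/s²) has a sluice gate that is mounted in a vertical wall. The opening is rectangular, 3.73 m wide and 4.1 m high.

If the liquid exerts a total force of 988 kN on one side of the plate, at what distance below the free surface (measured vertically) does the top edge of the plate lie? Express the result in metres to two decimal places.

d_top ≈ 6.30 m

γ = ρg = 789 × 9.81 / 1000 = 7.74009 kN/m³.
A = 3.73 × 4.1 = 15.293 m².
From F = γ·h_c·A, the centroid depth is h_c = 988/(7.74009 × 15.293) = 8.34677 m.
The centroid lies 4.1/2 = 2.05 m below the top edge, so the top edge sits at h_top = 8.34677 − 2.05 = 6.29677 m below the surface.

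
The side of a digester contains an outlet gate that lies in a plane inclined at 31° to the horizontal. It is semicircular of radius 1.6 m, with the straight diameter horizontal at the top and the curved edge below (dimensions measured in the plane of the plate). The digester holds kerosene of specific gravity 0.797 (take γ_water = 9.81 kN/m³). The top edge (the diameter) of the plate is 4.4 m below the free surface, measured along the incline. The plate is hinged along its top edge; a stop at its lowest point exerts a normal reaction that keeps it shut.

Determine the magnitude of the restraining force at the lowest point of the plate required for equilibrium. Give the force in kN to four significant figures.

P ≈ 36.72 kN

γ = 0.797 × 9.81 = 7.81857 kN/m³.
Let θ = 31° be the plate's angle to the horizontal; measure y along the incline from where the plane meets the free surface. Vertical depth h = y·sinθ with sinθ = 0.515038.
The centroid of a semicircle lies 4r/(3π) = 0.679061 m from the diameter, here below the top edge, so y_c = 4.4 + 0.679061 = 5.07906 m and h_c = 5.07906 × 0.515038 = 2.61591 m.
A = πr²/2 = π × 1.6²/2 = 4.02124 m².
Resultant F = γ·h_c·A = 7.81857 × 2.61591 × 4.02124 = 82.2451 kN.
I_c = (π/8 − 8/(9π))·r⁴ = 0.109757 × 1.6⁴ = 0.719303 m⁴.
Centre of pressure: y_p = y_c + I_c/(y_c·A) = 5.07906 + 0.719303/(5.07906 × 4.02124) = 5.07906 + 0.0352183 = 5.11428 m along the plane.
The resultant acts 0.679061 + 0.0352183 = 0.714279 m (along the plate) below the hinge at the top edge, so the moment about the hinge is M = F × 0.714279 = 82.2451 × 0.714279 = 58.7459 kN·m.
A normal force at the bottom, 1.6 m from the hinge, must supply this moment: P = 58.7459/1.6 = 36.7162 kN.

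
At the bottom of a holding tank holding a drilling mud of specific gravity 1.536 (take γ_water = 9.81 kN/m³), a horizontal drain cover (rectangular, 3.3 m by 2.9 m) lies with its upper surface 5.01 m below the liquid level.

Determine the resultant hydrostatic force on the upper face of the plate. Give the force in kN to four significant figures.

F ≈ 722.5 kN

γ = 1.536 × 9.81 = 15.06816 kN/m³.
The plate is horizontal, so pressure is uniform at p = γ·h = 15.06816 × 5.01 = 75.4915 kN/m².
A = 3.3 × 2.9 = 9.57 m².
F = p·A = 75.4915 × 9.57 = 722.454 kN.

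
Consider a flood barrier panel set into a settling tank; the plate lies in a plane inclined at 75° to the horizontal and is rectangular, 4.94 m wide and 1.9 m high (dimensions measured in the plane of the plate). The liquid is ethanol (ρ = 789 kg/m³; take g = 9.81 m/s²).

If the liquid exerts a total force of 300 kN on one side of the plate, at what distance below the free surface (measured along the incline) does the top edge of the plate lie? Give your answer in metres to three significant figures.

γ = ρg = 789 × 9.81 / 1000 = 7.74009 kN/m³.
A = 4.94 × 1.9 = 9.386 m².
From F = γ·h_c·A, the centroid depth is h_c = 300/(7.74009 × 9.386) = 4.12947 m.
Let θ = 75° be the plate's angle to the horizontal; measure y along the incline from where the plane meets the free surface. Vertical depth h = y·sinθ with sinθ = 0.965926.
Along the incline, y_c = h_c/sinθ = 4.12947/0.965926 = 4.27514 m.
The centroid lies 1.9/2 = 0.95 m below the top edge, so the top edge sits at y_top = 4.27514 − 0.95 = 3.32514 m along the incline.

y_top ≈ 3.33 m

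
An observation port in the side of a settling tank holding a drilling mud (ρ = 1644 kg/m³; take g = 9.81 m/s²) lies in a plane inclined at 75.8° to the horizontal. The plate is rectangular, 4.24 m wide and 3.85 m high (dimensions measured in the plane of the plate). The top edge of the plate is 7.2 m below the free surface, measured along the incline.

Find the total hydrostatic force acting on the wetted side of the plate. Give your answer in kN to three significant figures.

F ≈ 2330 kN

γ = ρg = 1644 × 9.81 / 1000 = 16.12764 kN/m³.
Let θ = 75.8° be the plate's angle to the horizontal; measure y along the incline from where the plane meets the free surface. Vertical depth h = y·sinθ with sinθ = 0.969445.
The centroid lies 3.85/2 = 1.925 m below the top edge, so y_c = 7.2 + 1.925 = 9.125 m and h_c = 9.125 × 0.969445 = 8.84619 m.
A = 4.24 × 3.85 = 16.324 m².
Resultant F = γ·h_c·A = 16.12764 × 8.84619 × 16.324 = 2328.92 kN.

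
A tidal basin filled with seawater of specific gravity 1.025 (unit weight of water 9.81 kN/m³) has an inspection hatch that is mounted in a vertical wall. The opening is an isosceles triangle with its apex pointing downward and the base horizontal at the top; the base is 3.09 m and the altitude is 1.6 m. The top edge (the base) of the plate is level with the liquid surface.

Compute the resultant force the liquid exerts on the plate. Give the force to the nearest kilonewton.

γ = 1.025 × 9.81 = 10.05525 kN/m³.
With the apex down, the centroid sits h/3 = 1.6/3 = 0.533333 m below the base (the top edge), so the centroid depth is h_c = 0.533333 m.
A = ½ × 3.09 × 1.6 = 2.472 m².
Resultant F = γ·h_c·A = 10.05525 × 0.533333 × 2.472 = 13.2568 kN.

F ≈ 13 kN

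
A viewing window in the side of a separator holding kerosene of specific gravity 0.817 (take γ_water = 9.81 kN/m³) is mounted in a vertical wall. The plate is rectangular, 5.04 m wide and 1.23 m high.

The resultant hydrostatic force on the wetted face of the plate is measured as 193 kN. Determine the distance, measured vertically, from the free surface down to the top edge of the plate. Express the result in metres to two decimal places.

γ = 0.817 × 9.81 = 8.01477 kN/m³.
A = 5.04 × 1.23 = 6.1992 m².
From F = γ·h_c·A, the centroid depth is h_c = 193/(8.01477 × 6.1992) = 3.88446 m.
The centroid lies 1.23/2 = 0.615 m below the top edge, so the top edge sits at h_top = 3.88446 − 0.615 = 3.26946 m below the surface.

d_top ≈ 3.27 m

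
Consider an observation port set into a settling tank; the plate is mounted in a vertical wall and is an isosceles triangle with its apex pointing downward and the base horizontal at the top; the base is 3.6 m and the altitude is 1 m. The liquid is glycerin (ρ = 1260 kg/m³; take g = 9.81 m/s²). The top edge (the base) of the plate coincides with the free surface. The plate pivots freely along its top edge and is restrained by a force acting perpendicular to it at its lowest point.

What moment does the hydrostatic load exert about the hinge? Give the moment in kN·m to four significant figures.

M ≈ 3.708 kN·m

γ = ρg = 1260 × 9.81 / 1000 = 12.3606 kN/m³.
With the apex down, the centroid sits h/3 = 1/3 = 0.333333 m below the base (the top edge), so the centroid depth is h_c = 0.333333 m.
A = ½ × 3.6 × 1 = 1.8 m².
Resultant F = γ·h_c·A = 12.3606 × 0.333333 × 1.8 = 7.41635 kN.
I_c = b·h³/36 = 3.6 × 1³/36 = 0.1 m⁴.
Centre of pressure: y_p = y_c + I_c/(y_c·A) = 0.333333 + 0.1/(0.333333 × 1.8) = 0.333333 + 0.166667 = 0.5 m along the plane.
The resultant acts 0.333333 + 0.166667 = 0.5 m (along the plate) below the hinge at the top edge, so the moment about the hinge is M = F × 0.5 = 7.41635 × 0.5 = 3.70818 kN·m.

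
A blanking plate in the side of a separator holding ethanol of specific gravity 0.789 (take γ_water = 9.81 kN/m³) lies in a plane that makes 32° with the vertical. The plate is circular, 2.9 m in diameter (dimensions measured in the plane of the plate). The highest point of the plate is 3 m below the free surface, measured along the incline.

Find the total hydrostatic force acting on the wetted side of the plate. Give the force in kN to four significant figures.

F ≈ 192.9 kN

γ = 0.789 × 9.81 = 7.74009 kN/m³.
The plate makes 32° with the vertical, i.e. θ = 90° − 32° = 58° to the horizontal. Measuring y along the incline from the free-surface line, vertical depth h = y·sinθ with sinθ = 0.848048.
The centroid is at the centre, 1.45 m below the top of the plate, so y_c = 3 + 1.45 = 4.45 m and h_c = 4.45 × 0.848048 = 3.77381 m.
A = π(1.45)² = 6.6052 m².
Resultant F = γ·h_c·A = 7.74009 × 3.77381 × 6.6052 = 192.935 kN.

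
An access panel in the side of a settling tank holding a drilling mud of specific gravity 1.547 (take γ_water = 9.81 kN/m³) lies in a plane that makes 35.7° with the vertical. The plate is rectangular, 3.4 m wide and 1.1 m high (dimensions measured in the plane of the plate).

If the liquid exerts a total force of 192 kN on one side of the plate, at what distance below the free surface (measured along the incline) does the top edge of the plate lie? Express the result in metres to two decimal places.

y_top ≈ 3.62 m

γ = 1.547 × 9.81 = 15.17607 kN/m³.
A = 3.4 × 1.1 = 3.74 m².
From F = γ·h_c·A, the centroid depth is h_c = 192/(15.17607 × 3.74) = 3.38275 m.
The plate makes 35.7° with the vertical, i.e. θ = 90° − 35.7° = 54.3° to the horizontal. Measuring y along the incline from the free-surface line, vertical depth h = y·sinθ with sinθ = 0.812084.
Along the incline, y_c = h_c/sinθ = 3.38275/0.812084 = 4.16552 m.
The centroid lies 1.1/2 = 0.55 m below the top edge, so the top edge sits at y_top = 4.16552 − 0.55 = 3.61552 m along the incline.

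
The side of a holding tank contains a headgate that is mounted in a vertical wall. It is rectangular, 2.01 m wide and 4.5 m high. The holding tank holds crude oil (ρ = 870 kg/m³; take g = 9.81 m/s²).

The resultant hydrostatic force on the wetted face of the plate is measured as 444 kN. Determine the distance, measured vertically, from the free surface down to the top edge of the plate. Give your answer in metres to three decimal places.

γ = ρg = 870 × 9.81 / 1000 = 8.5347 kN/m³.
A = 2.01 × 4.5 = 9.045 m².
From F = γ·h_c·A, the centroid depth is h_c = 444/(8.5347 × 9.045) = 5.75157 m.
The centroid lies 4.5/2 = 2.25 m below the top edge, so the top edge sits at h_top = 5.75157 − 2.25 = 3.50157 m below the surface.

d_top ≈ 3.502 m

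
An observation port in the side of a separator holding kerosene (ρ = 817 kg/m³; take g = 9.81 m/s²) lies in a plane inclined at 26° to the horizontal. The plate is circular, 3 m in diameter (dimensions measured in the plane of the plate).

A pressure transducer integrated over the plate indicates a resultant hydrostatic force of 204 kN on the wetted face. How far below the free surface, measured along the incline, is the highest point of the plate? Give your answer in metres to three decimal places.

y_top ≈ 6.714 m

γ = ρg = 817 × 9.81 / 1000 = 8.01477 kN/m³.
A = π(1.5)² = 7.06858 m².
From F = γ·h_c·A, the centroid depth is h_c = 204/(8.01477 × 7.06858) = 3.60087 m.
Let θ = 26° be the plate's angle to the horizontal; measure y along the incline from where the plane meets the free surface. Vertical depth h = y·sinθ with sinθ = 0.438371.
Along the incline, y_c = h_c/sinθ = 3.60087/0.438371 = 8.21421 m.
The centroid is at the centre, 1.5 m below the top of the plate, so the highest point sits at y_top = 8.21421 − 1.5 = 6.71421 m along the incline.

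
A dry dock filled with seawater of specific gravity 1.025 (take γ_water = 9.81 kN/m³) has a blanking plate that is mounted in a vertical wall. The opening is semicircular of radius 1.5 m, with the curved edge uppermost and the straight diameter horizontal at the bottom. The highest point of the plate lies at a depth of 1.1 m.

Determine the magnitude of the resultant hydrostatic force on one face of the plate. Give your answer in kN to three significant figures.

γ = 1.025 × 9.81 = 10.05525 kN/m³.
The centroid lies 4r/(3π) = 0.63662 m above the diameter, so r − 4r/(3π) = 1.5 − 0.63662 = 0.86338 m below the topmost point, so the centroid depth is h_c = 1.1 + 0.86338 = 1.96338 m.
A = πr²/2 = π × 1.5²/2 = 3.53429 m².
Resultant F = γ·h_c·A = 10.05525 × 1.96338 × 3.53429 = 69.7749 kN.

F ≈ 69.8 kN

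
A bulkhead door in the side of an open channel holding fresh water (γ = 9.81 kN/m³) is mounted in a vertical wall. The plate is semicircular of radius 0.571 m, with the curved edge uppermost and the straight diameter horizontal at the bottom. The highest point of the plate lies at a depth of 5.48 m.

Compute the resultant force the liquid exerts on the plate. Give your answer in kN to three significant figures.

F ≈ 29.2 kN

γ = 9.81 kN/m³.
The centroid lies 4r/(3π) = 0.24234 m above the diameter, so r − 4r/(3π) = 0.571 − 0.24234 = 0.32866 m below the topmost point, so the centroid depth is h_c = 5.48 + 0.32866 = 5.80866 m.
A = πr²/2 = π × 0.571²/2 = 0.512144 m².
Resultant F = γ·h_c·A = 9.81 × 5.80866 × 0.512144 = 29.1835 kN.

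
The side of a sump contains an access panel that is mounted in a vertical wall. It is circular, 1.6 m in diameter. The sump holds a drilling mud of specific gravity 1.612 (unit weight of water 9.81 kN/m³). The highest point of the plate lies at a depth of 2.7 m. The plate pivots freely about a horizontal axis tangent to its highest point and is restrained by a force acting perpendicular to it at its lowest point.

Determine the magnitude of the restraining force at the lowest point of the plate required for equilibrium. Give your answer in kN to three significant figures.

γ = 1.612 × 9.81 = 15.81372 kN/m³.
The centroid is at the centre, 0.8 m below the top of the plate, so the centroid depth is h_c = 2.7 + 0.8 = 3.5 m.
A = π(0.8)² = 2.01062 m².
Resultant F = γ·h_c·A = 15.81372 × 3.5 × 2.01062 = 111.284 kN.
I_c = πr⁴/4 = π × 0.8⁴/4 = 0.321699 m⁴.
Centre of pressure: y_p = y_c + I_c/(y_c·A) = 3.5 + 0.321699/(3.5 × 2.01062) = 3.5 + 0.0457143 = 3.54571 m along the plane.
The resultant acts 0.8 + 0.0457143 = 0.845714 m (along the plate) below the hinge at the top edge, so the moment about the hinge is M = F × 0.845714 = 111.284 × 0.845714 = 94.1144 kN·m.
A normal force at the bottom, 1.6 m from the hinge, must supply this moment: P = 94.1144/1.6 = 58.8215 kN.

P ≈ 58.8 kN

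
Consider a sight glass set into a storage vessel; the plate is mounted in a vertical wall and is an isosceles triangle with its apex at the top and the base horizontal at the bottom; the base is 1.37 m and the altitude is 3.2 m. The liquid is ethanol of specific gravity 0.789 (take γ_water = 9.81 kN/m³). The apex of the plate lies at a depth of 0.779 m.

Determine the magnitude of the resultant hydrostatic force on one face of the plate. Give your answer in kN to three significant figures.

F ≈ 49.4 kN

γ = 0.789 × 9.81 = 7.74009 kN/m³.
With the apex up, the centroid sits 2h/3 = 2 × 3.2/3 = 2.13333 m below the apex, so the centroid depth is h_c = 0.779 + 2.13333 = 2.91233 m.
A = ½ × 1.37 × 3.2 = 2.192 m².
Resultant F = γ·h_c·A = 7.74009 × 2.91233 × 2.192 = 49.4114 kN.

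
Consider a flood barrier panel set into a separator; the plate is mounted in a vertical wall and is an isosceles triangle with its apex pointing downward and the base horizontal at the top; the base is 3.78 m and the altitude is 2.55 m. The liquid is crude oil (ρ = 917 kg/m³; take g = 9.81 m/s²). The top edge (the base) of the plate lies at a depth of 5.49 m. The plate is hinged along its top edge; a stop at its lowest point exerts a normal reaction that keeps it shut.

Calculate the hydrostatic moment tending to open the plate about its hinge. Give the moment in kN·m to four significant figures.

γ = ρg = 917 × 9.81 / 1000 = 8.99577 kN/m³.
With the apex down, the centroid sits h/3 = 2.55/3 = 0.85 m below the base (the top edge), so the centroid depth is h_c = 5.49 + 0.85 = 6.34 m.
A = ½ × 3.78 × 2.55 = 4.8195 m².
Resultant F = γ·h_c·A = 8.99577 × 6.34 × 4.8195 = 274.871 kN.
I_c = b·h³/36 = 3.78 × 2.55³/36 = 1.74104 m⁴.
Centre of pressure: y_p = y_c + I_c/(y_c·A) = 6.34 + 1.74104/(6.34 × 4.8195) = 6.34 + 0.0569794 = 6.39698 m along the plane.
The resultant acts 0.85 + 0.0569794 = 0.906979 m (along the plate) below the hinge at the top edge, so the moment about the hinge is M = F × 0.906979 = 274.871 × 0.906979 = 249.302 kN·m.

M ≈ 249.3 kN·m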